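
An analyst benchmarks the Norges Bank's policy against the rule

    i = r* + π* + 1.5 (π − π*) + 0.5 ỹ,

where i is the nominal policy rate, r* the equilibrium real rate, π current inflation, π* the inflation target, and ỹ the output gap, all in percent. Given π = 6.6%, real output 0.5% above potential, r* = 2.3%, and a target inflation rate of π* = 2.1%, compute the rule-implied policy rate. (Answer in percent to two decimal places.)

11.40%

Output 0.5% above potential → ỹ = 0.5.
i = 2.3 + 2.1 + 1.5 × (6.6 − 2.1) + 0.5 × 0.5
   = 2.3 + 2.1 + 6.75 + 0.25 = 11.40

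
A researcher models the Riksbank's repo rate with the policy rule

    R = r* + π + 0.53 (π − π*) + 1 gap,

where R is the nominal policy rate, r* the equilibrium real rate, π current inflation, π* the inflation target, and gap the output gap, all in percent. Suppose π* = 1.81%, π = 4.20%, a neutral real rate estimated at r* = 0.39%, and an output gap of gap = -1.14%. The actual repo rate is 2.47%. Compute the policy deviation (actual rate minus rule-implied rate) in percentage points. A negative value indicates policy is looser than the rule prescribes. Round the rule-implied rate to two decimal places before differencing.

R = 0.39 + 4.20 + 0.53 × (4.20 − 1.81) + 1 × (-1.14)
   = 0.39 + 4.2 + 1.2667 − 1.14 = 4.72
Deviation = 2.47 − 4.72 = -2.25 pp.

-2.25 pp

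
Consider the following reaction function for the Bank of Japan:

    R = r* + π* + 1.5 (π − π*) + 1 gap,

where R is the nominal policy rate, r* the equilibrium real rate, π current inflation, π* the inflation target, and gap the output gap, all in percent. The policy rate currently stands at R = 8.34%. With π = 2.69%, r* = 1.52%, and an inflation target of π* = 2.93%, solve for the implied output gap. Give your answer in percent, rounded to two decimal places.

1 gap = 8.34 − 1.52 − 2.93 − 1.5 × (2.69 − 2.93) = 4.25
gap = 4.25 / 1 = 4.25

4.25%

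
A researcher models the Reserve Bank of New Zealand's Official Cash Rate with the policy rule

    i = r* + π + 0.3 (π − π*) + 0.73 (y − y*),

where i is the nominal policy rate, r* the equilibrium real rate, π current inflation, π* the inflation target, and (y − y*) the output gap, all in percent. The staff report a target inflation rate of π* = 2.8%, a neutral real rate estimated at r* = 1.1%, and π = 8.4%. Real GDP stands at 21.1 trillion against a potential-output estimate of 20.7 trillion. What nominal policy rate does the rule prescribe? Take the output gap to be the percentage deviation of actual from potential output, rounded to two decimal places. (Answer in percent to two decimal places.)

12.59%

Output gap = 100 × (21.1 − 20.7) / 20.7 = 1.93%.
i = 1.10 + 8.40 + 0.3 × (8.40 − 2.80) + 0.73 × 1.93
   = 1.10 + 8.4 + 1.68 + 1.4089 = 12.59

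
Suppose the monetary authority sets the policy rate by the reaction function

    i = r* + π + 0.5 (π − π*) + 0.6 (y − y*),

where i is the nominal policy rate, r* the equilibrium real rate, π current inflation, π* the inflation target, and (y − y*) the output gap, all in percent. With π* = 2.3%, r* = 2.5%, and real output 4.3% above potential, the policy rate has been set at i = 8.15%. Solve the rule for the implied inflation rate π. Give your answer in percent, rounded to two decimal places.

2.81%

Output 4.3% above potential → (y − y*) = 4.3.
Collecting π: i = r* + (1 + 0.5) π − 0.5 π* + 0.6 (y − y*)
1.5 π = 8.15 − 2.5 + 0.5 × 2.3 − 0.6 × 4.3 = 4.22
π = 4.22 / 1.5 = 2.81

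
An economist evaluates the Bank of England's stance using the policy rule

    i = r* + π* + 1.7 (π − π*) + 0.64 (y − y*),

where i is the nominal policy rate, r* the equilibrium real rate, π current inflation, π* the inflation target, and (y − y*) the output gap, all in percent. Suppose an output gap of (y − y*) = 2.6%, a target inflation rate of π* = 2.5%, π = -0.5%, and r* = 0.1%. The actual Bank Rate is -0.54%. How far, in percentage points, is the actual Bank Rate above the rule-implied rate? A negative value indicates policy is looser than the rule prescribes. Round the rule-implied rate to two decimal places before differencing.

i = 0.1 + 2.5 + 1.7 × (-0.5 − 2.5) + 0.64 × 2.6
   = 0.1 + 2.5 − 5.1 + 1.664 = -0.84
Deviation = -0.54 − (-0.84) = 0.30 pp.

0.30 pp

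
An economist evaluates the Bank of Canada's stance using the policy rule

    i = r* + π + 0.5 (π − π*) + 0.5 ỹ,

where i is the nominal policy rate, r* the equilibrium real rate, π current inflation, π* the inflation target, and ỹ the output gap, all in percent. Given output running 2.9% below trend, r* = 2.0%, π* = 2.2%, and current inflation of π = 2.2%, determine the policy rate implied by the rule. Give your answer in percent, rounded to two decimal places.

Output 2.9% below potential → ỹ = -2.9.
i = 2.0 + 2.2 + 0.5 × (2.2 − 2.2) + 0.5 × (-2.9)
   = 2.0 + 2.2 + 0 − 1.45 = 2.75

2.75%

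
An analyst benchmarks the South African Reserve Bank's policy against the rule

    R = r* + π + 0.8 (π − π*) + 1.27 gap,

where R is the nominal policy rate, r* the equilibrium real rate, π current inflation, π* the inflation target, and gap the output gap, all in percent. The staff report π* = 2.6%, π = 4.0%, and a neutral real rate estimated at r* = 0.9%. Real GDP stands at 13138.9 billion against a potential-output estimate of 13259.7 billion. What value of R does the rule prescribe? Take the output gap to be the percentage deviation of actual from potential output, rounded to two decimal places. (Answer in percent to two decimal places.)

4.86%

Output gap = 100 × (13138.9 − 13259.7) / 13259.7 = -0.91%.
R = 0.90 + 4.00 + 0.8 × (4.00 − 2.60) + 1.27 × (-0.91)
   = 0.90 + 4 + 1.12 − 1.1557 = 4.86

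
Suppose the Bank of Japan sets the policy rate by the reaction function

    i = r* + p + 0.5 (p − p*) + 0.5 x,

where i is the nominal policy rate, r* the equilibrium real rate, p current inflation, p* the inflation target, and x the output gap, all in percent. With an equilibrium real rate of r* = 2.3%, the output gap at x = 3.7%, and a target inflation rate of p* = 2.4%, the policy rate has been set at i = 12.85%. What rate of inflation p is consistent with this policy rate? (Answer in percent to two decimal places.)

Collecting p: i = r* + (1 + 0.5) p − 0.5 p* + 0.5 x
1.5 p = 12.85 − 2.3 + 0.5 × 2.4 − 0.5 × 3.7 = 9.9
p = 9.9 / 1.5 = 6.60

6.60%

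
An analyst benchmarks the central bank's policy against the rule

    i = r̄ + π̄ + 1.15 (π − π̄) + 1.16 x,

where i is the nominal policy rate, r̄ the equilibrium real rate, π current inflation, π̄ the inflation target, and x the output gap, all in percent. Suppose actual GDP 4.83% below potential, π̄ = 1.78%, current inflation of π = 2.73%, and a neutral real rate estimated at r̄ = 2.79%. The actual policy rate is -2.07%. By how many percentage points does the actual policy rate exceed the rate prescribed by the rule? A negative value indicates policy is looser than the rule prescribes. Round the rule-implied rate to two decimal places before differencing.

Output 4.83% below potential → x = -4.83.
i = 2.79 + 1.78 + 1.15 × (2.73 − 1.78) + 1.16 × (-4.83)
   = 2.79 + 1.78 + 1.0925 − 5.6028 = 0.06
Deviation = -2.07 − 0.06 = -2.13 pp.

-2.13 pp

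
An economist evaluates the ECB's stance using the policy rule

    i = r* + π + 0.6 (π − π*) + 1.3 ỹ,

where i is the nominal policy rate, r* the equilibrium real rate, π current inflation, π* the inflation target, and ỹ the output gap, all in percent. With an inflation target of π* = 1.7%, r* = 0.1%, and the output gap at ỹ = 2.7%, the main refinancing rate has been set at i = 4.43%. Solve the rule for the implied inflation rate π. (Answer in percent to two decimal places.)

1.15%

Collecting π: i = r* + (1 + 0.6) π − 0.6 π* + 1.3 ỹ
1.6 π = 4.43 − 0.1 + 0.6 × 1.7 − 1.3 × 2.7 = 1.84
π = 1.84 / 1.6 = 1.15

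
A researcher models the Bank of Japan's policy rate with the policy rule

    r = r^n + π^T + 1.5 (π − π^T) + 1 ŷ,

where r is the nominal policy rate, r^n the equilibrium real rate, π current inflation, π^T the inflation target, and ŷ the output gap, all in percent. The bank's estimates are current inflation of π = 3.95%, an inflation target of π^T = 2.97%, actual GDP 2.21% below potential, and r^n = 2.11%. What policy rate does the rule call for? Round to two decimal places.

Output 2.21% below potential → ŷ = -2.21.
r = 2.11 + 2.97 + 1.5 × (3.95 − 2.97) + 1 × (-2.21)
   = 2.11 + 2.97 + 1.47 − 2.21 = 4.34

4.34%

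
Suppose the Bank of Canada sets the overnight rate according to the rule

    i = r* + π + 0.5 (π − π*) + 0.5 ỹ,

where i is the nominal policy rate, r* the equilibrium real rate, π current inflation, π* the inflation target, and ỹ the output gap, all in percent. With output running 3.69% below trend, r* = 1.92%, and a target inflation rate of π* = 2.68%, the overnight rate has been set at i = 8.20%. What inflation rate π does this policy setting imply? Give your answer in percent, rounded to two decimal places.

Output 3.69% below potential → ỹ = -3.69.
Collecting π: i = r* + (1 + 0.5) π − 0.5 π* + 0.5 ỹ
1.5 π = 8.20 − 1.92 + 0.5 × 2.68 − 0.5 × (-3.69) = 9.465
π = 9.465 / 1.5 = 6.31

6.31%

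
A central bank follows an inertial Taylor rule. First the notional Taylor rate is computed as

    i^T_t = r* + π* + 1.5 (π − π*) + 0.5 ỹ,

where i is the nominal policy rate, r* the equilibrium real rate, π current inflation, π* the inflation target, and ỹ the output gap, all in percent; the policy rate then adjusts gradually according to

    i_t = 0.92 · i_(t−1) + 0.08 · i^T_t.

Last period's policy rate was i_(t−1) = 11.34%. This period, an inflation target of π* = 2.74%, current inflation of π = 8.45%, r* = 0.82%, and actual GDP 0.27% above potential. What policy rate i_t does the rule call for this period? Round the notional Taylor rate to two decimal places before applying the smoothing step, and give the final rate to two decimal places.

Output 0.27% above potential → ỹ = 0.27.
i^T_t = 0.82 + 2.74 + 1.5 × (8.45 − 2.74) + 0.5 × 0.27
   = 0.82 + 2.74 + 8.565 + 0.135 = 12.26
i_t = 0.92 × 11.34 + 0.08 × 12.26 = 10.4328 + 0.9808 = 11.41

11.41%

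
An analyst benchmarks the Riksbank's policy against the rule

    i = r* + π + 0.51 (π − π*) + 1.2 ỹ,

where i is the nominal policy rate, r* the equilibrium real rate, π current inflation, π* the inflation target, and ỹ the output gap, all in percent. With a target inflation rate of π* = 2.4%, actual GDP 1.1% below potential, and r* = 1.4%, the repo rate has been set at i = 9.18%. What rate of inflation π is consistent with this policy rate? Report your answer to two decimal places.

Output 1.1% below potential → ỹ = -1.1.
Collecting π: i = r* + (1 + 0.51) π − 0.51 π* + 1.2 ỹ
1.51 π = 9.18 − 1.4 + 0.51 × 2.4 − 1.2 × (-1.1) = 10.324
π = 10.324 / 1.51 = 6.84

6.84%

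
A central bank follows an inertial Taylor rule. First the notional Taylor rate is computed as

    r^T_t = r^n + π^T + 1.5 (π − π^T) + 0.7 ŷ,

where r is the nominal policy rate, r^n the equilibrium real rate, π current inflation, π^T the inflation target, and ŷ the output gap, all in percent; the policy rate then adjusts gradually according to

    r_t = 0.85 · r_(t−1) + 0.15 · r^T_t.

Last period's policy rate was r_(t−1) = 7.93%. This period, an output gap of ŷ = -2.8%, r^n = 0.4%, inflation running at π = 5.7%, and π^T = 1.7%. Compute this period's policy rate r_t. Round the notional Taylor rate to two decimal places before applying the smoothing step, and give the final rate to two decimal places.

7.66%

r^T_t = 0.4 + 1.7 + 1.5 × (5.7 − 1.7) + 0.7 × (-2.8)
   = 0.4 + 1.7 + 6 − 1.96 = 6.14
r_t = 0.85 × 7.93 + 0.15 × 6.14 = 6.7405 + 0.921 = 7.66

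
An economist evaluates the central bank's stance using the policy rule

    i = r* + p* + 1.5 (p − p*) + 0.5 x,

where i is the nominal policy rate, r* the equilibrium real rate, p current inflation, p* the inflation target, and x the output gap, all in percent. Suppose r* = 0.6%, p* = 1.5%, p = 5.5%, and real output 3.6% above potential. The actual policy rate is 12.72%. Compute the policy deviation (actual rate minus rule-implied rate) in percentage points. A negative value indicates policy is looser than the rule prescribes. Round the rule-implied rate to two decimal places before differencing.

Output 3.6% above potential → x = 3.6.
i = 0.6 + 1.5 + 1.5 × (5.5 − 1.5) + 0.5 × 3.6
   = 0.6 + 1.5 + 6 + 1.8 = 9.90
Deviation = 12.72 − 9.90 = 2.82 pp.

2.82 pp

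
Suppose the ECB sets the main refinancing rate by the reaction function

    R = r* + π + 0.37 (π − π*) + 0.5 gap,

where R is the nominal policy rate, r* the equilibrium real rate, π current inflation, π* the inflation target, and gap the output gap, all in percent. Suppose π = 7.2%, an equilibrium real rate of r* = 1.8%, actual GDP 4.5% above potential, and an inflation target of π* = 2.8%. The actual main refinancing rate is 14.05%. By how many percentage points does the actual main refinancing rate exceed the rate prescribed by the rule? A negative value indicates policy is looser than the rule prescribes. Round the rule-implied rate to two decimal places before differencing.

1.17 pp

Output 4.5% above potential → gap = 4.5.
R = 1.8 + 7.2 + 0.37 × (7.2 − 2.8) + 0.5 × 4.5
   = 1.8 + 7.2 + 1.628 + 2.25 = 12.88
Deviation = 14.05 − 12.88 = 1.17 pp.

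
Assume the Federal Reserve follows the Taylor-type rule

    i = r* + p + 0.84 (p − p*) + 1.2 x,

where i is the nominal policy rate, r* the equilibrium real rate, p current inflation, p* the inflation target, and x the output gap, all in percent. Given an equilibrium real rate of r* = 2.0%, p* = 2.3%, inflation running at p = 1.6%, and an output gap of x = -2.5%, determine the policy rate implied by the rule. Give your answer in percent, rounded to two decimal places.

0.01%

i = 2.0 + 1.6 + 0.84 × (1.6 − 2.3) + 1.2 × (-2.5)
   = 2.0 + 1.6 − 0.588 − 3 = 0.01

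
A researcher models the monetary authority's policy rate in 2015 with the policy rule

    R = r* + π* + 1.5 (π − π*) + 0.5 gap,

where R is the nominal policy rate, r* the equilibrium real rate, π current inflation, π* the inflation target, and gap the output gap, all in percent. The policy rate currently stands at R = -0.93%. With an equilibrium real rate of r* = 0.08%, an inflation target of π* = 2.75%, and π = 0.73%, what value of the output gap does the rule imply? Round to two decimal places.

0.5 gap = -0.93 − 0.08 − 2.75 − 1.5 × (0.73 − 2.75) = -0.73
gap = -0.73 / 0.5 = -1.46

-1.46%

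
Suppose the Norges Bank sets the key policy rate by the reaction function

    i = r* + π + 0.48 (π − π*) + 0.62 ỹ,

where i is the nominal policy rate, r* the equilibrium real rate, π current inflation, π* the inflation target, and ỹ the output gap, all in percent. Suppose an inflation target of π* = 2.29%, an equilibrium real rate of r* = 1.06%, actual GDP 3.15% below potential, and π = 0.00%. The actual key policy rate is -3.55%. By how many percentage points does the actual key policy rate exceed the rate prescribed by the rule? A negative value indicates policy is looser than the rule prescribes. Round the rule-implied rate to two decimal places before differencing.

Output 3.15% below potential → ỹ = -3.15.
i = 1.06 + 0.00 + 0.48 × (0.00 − 2.29) + 0.62 × (-3.15)
   = 1.06 + 0 − 1.0992 − 1.953 = -1.99
Deviation = -3.55 − (-1.99) = -1.56 pp.

-1.56 pp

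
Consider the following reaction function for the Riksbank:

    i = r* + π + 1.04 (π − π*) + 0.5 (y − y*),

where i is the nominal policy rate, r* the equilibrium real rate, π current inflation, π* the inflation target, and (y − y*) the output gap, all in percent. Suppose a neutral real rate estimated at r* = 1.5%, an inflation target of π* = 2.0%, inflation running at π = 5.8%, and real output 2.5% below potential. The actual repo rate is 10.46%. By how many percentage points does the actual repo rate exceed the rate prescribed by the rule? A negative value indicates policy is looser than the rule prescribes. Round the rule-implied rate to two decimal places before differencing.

Output 2.5% below potential → (y − y*) = -2.5.
i = 1.5 + 5.8 + 1.04 × (5.8 − 2.0) + 0.5 × (-2.5)
   = 1.5 + 5.8 + 3.952 − 1.25 = 10.00
Deviation = 10.46 − 10.00 = 0.46 pp.

0.46 pp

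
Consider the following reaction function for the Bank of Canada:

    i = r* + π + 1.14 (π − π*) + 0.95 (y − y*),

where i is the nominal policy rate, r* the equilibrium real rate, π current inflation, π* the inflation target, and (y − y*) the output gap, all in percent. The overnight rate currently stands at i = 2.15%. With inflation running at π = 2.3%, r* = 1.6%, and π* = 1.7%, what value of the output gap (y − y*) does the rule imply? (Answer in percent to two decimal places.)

0.95 (y − y*) = 2.15 − 1.6 − 2.3 − 1.14 × (2.3 − 1.7) = -2.434
(y − y*) = -2.434 / 0.95 = -2.56

-2.56%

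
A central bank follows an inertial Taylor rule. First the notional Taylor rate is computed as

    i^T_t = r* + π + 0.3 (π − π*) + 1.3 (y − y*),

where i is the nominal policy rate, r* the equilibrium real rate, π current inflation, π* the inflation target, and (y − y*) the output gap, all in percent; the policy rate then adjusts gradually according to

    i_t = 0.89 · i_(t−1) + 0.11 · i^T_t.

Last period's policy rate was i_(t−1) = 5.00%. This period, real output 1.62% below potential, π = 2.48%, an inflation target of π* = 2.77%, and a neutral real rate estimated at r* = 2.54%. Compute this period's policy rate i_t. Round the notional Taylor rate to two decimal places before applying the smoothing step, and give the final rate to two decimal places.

4.76%

Output 1.62% below potential → (y − y*) = -1.62.
i^T_t = 2.54 + 2.48 + 0.3 × (2.48 − 2.77) + 1.3 × (-1.62)
   = 2.54 + 2.48 − 0.087 − 2.106 = 2.83
i_t = 0.89 × 5.00 + 0.11 × 2.83 = 4.45 + 0.3113 = 4.76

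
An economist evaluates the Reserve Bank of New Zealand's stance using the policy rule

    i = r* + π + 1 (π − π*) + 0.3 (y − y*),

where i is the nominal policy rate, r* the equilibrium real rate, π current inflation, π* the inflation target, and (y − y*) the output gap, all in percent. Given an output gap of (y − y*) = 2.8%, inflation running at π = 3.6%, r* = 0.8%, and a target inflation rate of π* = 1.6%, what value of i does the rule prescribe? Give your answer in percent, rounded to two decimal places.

7.24%

i = 0.8 + 3.6 + 1 × (3.6 − 1.6) + 0.3 × 2.8
   = 0.8 + 3.6 + 2 + 0.84 = 7.24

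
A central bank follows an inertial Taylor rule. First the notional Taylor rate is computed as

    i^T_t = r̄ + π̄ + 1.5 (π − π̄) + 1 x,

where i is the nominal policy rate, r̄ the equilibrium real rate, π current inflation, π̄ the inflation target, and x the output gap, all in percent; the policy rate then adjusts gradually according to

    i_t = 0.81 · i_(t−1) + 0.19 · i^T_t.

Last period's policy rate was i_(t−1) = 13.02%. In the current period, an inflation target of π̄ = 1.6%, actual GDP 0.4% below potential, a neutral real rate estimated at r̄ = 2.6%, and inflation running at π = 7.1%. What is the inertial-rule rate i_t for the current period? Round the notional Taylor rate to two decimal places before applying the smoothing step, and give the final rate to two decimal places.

12.84%

Output 0.4% below potential → x = -0.4.
i^T_t = 2.6 + 1.6 + 1.5 × (7.1 − 1.6) + 1 × (-0.4)
   = 2.6 + 1.6 + 8.25 − 0.4 = 12.05
i_t = 0.81 × 13.02 + 0.19 × 12.05 = 10.5462 + 2.2895 = 12.84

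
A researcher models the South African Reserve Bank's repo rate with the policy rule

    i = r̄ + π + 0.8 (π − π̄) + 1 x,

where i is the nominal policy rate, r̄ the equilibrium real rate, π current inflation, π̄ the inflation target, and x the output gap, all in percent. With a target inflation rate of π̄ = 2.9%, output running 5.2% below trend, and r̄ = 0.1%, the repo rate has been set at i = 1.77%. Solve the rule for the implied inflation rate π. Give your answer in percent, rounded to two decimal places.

5.11%

Output 5.2% below potential → x = -5.2.
Collecting π: i = r̄ + (1 + 0.8) π − 0.8 π̄ + 1 x
1.8 π = 1.77 − 0.1 + 0.8 × 2.9 − 1 × (-5.2) = 9.19
π = 9.19 / 1.8 = 5.11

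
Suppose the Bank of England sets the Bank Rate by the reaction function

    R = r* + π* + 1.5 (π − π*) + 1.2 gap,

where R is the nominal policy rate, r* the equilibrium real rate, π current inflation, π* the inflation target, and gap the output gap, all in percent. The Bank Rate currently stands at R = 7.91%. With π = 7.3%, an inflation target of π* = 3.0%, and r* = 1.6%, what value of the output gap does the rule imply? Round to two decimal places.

-2.62%

1.2 gap = 7.91 − 1.6 − 3.0 − 1.5 × (7.3 − 3.0) = -3.14
gap = -3.14 / 1.2 = -2.62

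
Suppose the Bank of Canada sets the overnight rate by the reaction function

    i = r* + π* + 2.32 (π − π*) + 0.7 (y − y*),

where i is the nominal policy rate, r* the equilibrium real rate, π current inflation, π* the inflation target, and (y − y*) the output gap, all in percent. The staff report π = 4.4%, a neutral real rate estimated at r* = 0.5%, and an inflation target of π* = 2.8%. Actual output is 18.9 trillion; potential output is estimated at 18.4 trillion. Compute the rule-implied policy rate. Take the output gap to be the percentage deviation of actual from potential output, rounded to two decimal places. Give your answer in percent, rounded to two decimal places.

8.92%

Output gap = 100 × (18.9 − 18.4) / 18.4 = 2.72%.
i = 0.50 + 2.80 + 2.32 × (4.40 − 2.80) + 0.7 × 2.72
   = 0.50 + 2.8 + 3.712 + 1.904 = 8.92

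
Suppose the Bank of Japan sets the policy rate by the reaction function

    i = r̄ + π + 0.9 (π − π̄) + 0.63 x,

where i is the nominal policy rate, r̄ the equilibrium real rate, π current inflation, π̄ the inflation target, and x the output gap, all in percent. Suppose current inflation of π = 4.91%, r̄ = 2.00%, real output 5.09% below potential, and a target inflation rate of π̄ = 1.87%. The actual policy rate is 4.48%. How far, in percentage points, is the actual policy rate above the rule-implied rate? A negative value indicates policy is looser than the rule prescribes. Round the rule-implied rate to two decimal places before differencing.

Output 5.09% below potential → x = -5.09.
i = 2.00 + 4.91 + 0.9 × (4.91 − 1.87) + 0.63 × (-5.09)
   = 2.00 + 4.91 + 2.736 − 3.2067 = 6.44
Deviation = 4.48 − 6.44 = -1.96 pp.

-1.96 pp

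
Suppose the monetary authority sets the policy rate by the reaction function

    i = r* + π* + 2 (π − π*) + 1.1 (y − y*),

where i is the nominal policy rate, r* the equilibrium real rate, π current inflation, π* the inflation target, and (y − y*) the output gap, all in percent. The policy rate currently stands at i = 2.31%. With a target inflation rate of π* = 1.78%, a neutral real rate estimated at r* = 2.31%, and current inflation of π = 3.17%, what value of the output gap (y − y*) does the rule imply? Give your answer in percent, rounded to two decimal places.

1.1 (y − y*) = 2.31 − 2.31 − 1.78 − 2 × (3.17 − 1.78) = -4.56
(y − y*) = -4.56 / 1.1 = -4.15

-4.15%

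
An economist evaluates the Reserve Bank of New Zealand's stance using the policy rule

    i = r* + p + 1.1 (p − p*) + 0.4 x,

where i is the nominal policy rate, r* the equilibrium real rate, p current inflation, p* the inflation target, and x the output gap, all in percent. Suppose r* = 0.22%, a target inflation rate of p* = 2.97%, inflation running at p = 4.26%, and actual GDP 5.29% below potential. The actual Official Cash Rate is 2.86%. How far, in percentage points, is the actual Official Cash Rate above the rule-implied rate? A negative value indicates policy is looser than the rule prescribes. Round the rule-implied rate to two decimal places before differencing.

Output 5.29% below potential → x = -5.29.
i = 0.22 + 4.26 + 1.1 × (4.26 − 2.97) + 0.4 × (-5.29)
   = 0.22 + 4.26 + 1.419 − 2.116 = 3.78
Deviation = 2.86 − 3.78 = -0.92 pp.

-0.92 pp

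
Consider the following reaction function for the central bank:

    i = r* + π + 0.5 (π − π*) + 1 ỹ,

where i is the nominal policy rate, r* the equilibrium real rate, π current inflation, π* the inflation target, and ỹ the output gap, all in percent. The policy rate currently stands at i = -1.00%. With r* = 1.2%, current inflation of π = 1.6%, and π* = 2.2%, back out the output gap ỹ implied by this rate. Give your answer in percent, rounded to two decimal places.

-3.50%

1 ỹ = -1.00 − 1.2 − 1.6 − 0.5 × (1.6 − 2.2) = -3.5
ỹ = -3.5 / 1 = -3.50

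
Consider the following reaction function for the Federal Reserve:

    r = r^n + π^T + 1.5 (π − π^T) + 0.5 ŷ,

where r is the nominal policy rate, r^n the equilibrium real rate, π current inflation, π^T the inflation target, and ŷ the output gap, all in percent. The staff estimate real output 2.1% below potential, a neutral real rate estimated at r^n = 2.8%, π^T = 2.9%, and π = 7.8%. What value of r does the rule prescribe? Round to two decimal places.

Output 2.1% below potential → ŷ = -2.1.
r = 2.8 + 2.9 + 1.5 × (7.8 − 2.9) + 0.5 × (-2.1)
   = 2.8 + 2.9 + 7.35 − 1.05 = 12.00

12.00%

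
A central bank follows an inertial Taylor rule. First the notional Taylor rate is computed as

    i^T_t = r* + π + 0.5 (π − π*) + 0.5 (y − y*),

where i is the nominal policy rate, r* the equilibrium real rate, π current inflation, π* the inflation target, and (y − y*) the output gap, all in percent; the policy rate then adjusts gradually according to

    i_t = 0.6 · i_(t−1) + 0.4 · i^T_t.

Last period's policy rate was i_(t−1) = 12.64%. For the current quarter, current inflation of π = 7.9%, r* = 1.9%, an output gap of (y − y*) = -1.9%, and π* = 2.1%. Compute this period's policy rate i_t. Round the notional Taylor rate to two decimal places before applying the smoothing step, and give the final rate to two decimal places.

12.28%

i^T_t = 1.9 + 7.9 + 0.5 × (7.9 − 2.1) + 0.5 × (-1.9)
   = 1.9 + 7.9 + 2.9 − 0.95 = 11.75
i_t = 0.6 × 12.64 + 0.4 × 11.75 = 7.584 + 4.7 = 12.28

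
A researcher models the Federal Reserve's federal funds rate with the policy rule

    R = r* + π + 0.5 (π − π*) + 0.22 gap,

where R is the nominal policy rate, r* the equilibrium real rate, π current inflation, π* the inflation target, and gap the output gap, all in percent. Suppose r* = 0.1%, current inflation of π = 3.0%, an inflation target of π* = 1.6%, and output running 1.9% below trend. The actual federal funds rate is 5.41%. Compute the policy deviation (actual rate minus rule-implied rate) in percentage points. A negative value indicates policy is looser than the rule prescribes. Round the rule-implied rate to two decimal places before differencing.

2.03 pp

Output 1.9% below potential → gap = -1.9.
R = 0.1 + 3.0 + 0.5 × (3.0 − 1.6) + 0.22 × (-1.9)
   = 0.1 + 3 + 0.7 − 0.418 = 3.38
Deviation = 5.41 − 3.38 = 2.03 pp.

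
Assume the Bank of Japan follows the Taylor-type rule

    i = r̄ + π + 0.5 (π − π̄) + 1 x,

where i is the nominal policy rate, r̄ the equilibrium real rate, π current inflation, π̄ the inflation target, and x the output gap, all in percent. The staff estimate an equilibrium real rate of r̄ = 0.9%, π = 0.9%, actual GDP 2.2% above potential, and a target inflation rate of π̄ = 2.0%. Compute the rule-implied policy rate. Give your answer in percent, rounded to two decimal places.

Output 2.2% above potential → x = 2.2.
i = 0.9 + 0.9 + 0.5 × (0.9 − 2.0) + 1 × 2.2
   = 0.9 + 0.9 − 0.55 + 2.2 = 3.45

3.45%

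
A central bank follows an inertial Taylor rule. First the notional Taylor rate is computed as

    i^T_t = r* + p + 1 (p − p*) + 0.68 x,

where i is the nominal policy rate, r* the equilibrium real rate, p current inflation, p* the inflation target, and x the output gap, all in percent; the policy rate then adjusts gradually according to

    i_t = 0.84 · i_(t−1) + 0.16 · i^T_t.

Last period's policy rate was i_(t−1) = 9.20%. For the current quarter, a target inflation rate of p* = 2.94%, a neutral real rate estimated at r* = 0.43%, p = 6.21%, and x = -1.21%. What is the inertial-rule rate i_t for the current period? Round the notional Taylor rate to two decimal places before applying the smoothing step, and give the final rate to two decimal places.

9.18%

i^T_t = 0.43 + 6.21 + 1 × (6.21 − 2.94) + 0.68 × (-1.21)
   = 0.43 + 6.21 + 3.27 − 0.8228 = 9.09
i_t = 0.84 × 9.20 + 0.16 × 9.09 = 7.728 + 1.4544 = 9.18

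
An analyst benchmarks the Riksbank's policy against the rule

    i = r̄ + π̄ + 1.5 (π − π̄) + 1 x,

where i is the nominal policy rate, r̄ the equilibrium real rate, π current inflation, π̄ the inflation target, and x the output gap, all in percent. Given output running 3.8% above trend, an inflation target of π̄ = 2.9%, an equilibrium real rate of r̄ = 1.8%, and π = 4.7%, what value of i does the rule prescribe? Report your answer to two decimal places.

11.20%

Output 3.8% above potential → x = 3.8.
i = 1.8 + 2.9 + 1.5 × (4.7 − 2.9) + 1 × 3.8
   = 1.8 + 2.9 + 2.7 + 3.8 = 11.20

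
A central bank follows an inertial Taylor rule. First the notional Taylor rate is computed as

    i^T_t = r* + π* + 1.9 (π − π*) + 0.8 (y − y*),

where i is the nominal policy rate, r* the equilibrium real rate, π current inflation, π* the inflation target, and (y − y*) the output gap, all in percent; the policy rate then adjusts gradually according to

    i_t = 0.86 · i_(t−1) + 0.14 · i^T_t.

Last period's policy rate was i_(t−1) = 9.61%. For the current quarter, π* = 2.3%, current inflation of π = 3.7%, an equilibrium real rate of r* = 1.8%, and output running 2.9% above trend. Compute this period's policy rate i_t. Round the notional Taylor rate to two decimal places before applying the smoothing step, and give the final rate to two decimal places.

9.54%

Output 2.9% above potential → (y − y*) = 2.9.
i^T_t = 1.8 + 2.3 + 1.9 × (3.7 − 2.3) + 0.8 × 2.9
   = 1.8 + 2.3 + 2.66 + 2.32 = 9.08
i_t = 0.86 × 9.61 + 0.14 × 9.08 = 8.2646 + 1.2712 = 9.54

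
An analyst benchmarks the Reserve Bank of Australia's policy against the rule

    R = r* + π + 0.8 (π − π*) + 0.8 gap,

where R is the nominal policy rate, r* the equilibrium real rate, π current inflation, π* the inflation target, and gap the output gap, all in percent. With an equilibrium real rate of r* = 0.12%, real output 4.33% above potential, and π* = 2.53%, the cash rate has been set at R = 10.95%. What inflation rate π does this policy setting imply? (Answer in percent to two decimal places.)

5.22%

Output 4.33% above potential → gap = 4.33.
Collecting π: R = r* + (1 + 0.8) π − 0.8 π* + 0.8 gap
1.8 π = 10.95 − 0.12 + 0.8 × 2.53 − 0.8 × 4.33 = 9.39
π = 9.39 / 1.8 = 5.22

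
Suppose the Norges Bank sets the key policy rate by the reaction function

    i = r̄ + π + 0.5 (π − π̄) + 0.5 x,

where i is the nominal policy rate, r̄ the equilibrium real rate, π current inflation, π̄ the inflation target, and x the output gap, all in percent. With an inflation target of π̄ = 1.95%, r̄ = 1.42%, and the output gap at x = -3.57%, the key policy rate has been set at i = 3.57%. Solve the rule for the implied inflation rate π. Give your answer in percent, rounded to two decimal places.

3.27%

Collecting π: i = r̄ + (1 + 0.5) π − 0.5 π̄ + 0.5 x
1.5 π = 3.57 − 1.42 + 0.5 × 1.95 − 0.5 × (-3.57) = 4.91
π = 4.91 / 1.5 = 3.27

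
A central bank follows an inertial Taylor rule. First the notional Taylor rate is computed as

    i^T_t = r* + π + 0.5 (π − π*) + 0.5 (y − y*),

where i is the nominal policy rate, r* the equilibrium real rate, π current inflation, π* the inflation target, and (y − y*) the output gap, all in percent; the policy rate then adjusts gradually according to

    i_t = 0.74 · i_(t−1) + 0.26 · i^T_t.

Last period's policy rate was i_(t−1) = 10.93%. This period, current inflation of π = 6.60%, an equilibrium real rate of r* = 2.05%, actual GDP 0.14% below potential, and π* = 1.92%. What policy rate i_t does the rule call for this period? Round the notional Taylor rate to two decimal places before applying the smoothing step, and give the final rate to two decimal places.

10.93%

Output 0.14% below potential → (y − y*) = -0.14.
i^T_t = 2.05 + 6.60 + 0.5 × (6.60 − 1.92) + 0.5 × (-0.14)
   = 2.05 + 6.6 + 2.34 − 0.07 = 10.92
i_t = 0.74 × 10.93 + 0.26 × 10.92 = 8.0882 + 2.8392 = 10.93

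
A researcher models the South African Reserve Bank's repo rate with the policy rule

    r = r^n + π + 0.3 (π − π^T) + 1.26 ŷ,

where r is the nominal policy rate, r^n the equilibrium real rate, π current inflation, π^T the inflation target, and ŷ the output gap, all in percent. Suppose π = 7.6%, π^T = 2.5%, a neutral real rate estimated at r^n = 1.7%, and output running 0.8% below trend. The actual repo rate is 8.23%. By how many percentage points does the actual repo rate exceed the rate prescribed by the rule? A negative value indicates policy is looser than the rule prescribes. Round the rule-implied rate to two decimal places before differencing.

-1.59 pp

Output 0.8% below potential → ŷ = -0.8.
r = 1.7 + 7.6 + 0.3 × (7.6 − 2.5) + 1.26 × (-0.8)
   = 1.7 + 7.6 + 1.53 − 1.008 = 9.82
Deviation = 8.23 − 9.82 = -1.59 pp.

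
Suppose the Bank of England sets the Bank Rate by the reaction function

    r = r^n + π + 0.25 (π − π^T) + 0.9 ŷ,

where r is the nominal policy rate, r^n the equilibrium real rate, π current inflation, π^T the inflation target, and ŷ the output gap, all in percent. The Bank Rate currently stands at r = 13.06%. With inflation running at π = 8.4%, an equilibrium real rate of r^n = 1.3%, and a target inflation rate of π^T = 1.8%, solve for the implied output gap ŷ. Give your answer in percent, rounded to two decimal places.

0.9 ŷ = 13.06 − 1.3 − 8.4 − 0.25 × (8.4 − 1.8) = 1.71
ŷ = 1.71 / 0.9 = 1.90

1.90%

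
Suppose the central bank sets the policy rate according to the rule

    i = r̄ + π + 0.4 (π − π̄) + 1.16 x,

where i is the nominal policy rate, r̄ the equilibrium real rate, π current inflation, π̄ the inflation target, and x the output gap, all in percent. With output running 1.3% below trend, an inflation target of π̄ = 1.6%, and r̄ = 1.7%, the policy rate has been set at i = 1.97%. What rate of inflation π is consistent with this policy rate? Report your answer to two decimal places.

Output 1.3% below potential → x = -1.3.
Collecting π: i = r̄ + (1 + 0.4) π − 0.4 π̄ + 1.16 x
1.4 π = 1.97 − 1.7 + 0.4 × 1.6 − 1.16 × (-1.3) = 2.418
π = 2.418 / 1.4 = 1.73

1.73%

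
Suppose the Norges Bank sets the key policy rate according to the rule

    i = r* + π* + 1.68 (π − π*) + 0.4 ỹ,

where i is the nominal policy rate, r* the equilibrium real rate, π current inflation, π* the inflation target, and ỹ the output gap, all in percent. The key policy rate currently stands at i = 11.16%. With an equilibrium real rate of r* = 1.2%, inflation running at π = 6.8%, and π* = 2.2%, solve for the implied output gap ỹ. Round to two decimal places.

0.08%

0.4 ỹ = 11.16 − 1.2 − 2.2 − 1.68 × (6.8 − 2.2) = 0.032
ỹ = 0.032 / 0.4 = 0.08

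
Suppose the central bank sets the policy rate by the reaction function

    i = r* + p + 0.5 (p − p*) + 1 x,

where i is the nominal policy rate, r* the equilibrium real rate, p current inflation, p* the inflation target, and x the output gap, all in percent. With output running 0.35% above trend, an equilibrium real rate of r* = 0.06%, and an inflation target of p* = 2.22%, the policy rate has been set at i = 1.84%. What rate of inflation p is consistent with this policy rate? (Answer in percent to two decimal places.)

Output 0.35% above potential → x = 0.35.
Collecting p: i = r* + (1 + 0.5) p − 0.5 p* + 1 x
1.5 p = 1.84 − 0.06 + 0.5 × 2.22 − 1 × 0.35 = 2.54
p = 2.54 / 1.5 = 1.69

1.69%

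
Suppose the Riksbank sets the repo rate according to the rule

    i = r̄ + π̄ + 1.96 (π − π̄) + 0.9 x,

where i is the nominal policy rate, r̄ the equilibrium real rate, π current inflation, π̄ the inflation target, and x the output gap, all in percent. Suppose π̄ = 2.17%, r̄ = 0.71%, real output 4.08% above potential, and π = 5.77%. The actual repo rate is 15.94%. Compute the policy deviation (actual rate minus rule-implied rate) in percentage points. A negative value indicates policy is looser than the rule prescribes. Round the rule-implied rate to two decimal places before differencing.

Output 4.08% above potential → x = 4.08.
i = 0.71 + 2.17 + 1.96 × (5.77 − 2.17) + 0.9 × 4.08
   = 0.71 + 2.17 + 7.056 + 3.672 = 13.61
Deviation = 15.94 − 13.61 = 2.33 pp.

2.33 pp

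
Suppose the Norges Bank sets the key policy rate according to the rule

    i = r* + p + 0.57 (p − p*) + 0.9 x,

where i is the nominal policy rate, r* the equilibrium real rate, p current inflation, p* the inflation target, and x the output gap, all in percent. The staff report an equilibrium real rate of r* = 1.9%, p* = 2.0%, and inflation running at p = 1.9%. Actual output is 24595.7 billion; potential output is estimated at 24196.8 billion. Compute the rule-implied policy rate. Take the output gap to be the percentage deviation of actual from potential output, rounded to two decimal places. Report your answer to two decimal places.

Output gap = 100 × (24595.7 − 24196.8) / 24196.8 = 1.65%.
i = 1.90 + 1.90 + 0.57 × (1.90 − 2.00) + 0.9 × 1.65
   = 1.90 + 1.9 − 0.057 + 1.485 = 5.23

5.23%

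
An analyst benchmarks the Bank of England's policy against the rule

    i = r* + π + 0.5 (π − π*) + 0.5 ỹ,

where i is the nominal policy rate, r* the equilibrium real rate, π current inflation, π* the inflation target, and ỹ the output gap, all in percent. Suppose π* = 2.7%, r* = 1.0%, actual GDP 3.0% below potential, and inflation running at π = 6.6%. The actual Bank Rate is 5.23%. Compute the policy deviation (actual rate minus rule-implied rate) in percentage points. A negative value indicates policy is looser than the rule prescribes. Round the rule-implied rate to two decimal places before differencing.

-2.82 pp

Output 3.0% below potential → ỹ = -3.0.
i = 1.0 + 6.6 + 0.5 × (6.6 − 2.7) + 0.5 × (-3.0)
   = 1.0 + 6.6 + 1.95 − 1.5 = 8.05
Deviation = 5.23 − 8.05 = -2.82 pp.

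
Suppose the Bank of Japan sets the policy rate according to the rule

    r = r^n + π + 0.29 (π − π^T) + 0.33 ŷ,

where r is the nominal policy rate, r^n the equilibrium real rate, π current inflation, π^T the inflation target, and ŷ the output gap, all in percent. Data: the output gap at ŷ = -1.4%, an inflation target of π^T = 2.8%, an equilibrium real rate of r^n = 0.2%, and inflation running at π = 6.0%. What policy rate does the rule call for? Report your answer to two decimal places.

r = 0.2 + 6.0 + 0.29 × (6.0 − 2.8) + 0.33 × (-1.4)
   = 0.2 + 6 + 0.928 − 0.462 = 6.67

6.67%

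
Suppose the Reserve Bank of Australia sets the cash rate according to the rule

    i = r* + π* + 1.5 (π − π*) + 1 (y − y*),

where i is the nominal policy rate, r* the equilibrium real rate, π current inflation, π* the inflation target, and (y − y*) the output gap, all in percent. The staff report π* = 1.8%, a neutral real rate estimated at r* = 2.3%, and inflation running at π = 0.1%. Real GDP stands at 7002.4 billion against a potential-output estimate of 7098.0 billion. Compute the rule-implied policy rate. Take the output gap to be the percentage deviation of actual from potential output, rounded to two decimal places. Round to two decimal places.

0.20%

Output gap = 100 × (7002.4 − 7098.0) / 7098.0 = -1.35%.
i = 2.30 + 1.80 + 1.5 × (0.10 − 1.80) + 1 × (-1.35)
   = 2.30 + 1.8 − 2.55 − 1.35 = 0.20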